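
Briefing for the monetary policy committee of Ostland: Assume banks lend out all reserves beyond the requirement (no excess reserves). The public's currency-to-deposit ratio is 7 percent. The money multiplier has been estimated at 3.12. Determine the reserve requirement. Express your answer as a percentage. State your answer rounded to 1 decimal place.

Using m = 3.12. Since m = (1 + c)/(c + rr + e), the denominator satisfies c + rr + e = (1 + c)/m = (1 + 0.07) / 3.12 ≈ 0.342949.
With c = 0.07 and e = 0, the reserve requirement is 0.342949 − 0.07 − 0 = 0.272949.

27.3%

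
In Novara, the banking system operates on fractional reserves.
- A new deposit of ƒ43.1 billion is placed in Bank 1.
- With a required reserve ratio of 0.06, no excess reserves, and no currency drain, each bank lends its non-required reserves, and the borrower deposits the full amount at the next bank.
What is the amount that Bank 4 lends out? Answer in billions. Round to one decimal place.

Each bank lends a fraction (1 − rr) = 0.9400 of the deposit it receives, so Bank 4 receives 43.1·0.9400^3 and lends 43.1·0.9400^4 ≈ 33.6503 billion.

ƒ33.7 billion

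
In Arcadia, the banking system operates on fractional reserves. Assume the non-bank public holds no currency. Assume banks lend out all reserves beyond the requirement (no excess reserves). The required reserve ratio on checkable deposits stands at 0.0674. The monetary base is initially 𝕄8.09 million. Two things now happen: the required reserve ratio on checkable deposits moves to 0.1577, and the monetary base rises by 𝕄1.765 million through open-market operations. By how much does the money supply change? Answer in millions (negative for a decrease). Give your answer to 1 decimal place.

Before: m₁ = 1 / (0.0674) ≈ 14.8368, MB₁ = 8.09, so M₁ = 14.8368 × 8.09 ≈ 120.0297 million.
After: m₂ = 1 / (0.1577) ≈ 6.3412, MB₂ = 8.09 + 1.765 = 9.855, so M₂ = 6.3412 × 9.855 ≈ 62.4925 million.
ΔM = M₂ − M₁ = 62.4925 − 120.0297 = -57.5372 million.

-57.5 million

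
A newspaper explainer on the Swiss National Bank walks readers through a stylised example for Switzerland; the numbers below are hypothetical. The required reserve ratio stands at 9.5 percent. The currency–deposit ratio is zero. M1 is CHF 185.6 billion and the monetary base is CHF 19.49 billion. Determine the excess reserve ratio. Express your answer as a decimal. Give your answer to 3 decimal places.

0.010

Using m = M/MB = 185.6/19.49 ≈ 9.522832. Since m = (1 + c)/(c + rr + e), the denominator satisfies c + rr + e = (1 + c)/m = (1 + 0) / 9.522832 ≈ 0.105011.
With c = 0 and rr = 0.095, the excess reserve ratio is 0.105011 − 0 − 0.095 = 0.010011.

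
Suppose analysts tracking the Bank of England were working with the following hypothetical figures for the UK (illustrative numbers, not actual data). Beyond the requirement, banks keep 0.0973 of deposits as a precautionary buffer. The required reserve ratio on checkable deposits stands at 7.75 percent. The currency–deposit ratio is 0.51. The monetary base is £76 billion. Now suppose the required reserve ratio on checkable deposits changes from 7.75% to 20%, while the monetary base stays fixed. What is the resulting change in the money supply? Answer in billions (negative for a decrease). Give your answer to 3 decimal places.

-25.429 billion

Initially m₁ = (1 + 0.51) / (0.0775 + 0.0973 + 0.51) ≈ 2.205023, so M₁ = 2.205023 × 76 ≈ 167.5817 billion.
After the change m₂ = (1 + 0.51) / (0.2 + 0.0973 + 0.51) ≈ 1.870432, so M₂ = 1.870432 × 76 ≈ 142.1528 billion.
ΔM = M₂ − M₁ = 142.1528 − 167.5817 = -25.4289 billion.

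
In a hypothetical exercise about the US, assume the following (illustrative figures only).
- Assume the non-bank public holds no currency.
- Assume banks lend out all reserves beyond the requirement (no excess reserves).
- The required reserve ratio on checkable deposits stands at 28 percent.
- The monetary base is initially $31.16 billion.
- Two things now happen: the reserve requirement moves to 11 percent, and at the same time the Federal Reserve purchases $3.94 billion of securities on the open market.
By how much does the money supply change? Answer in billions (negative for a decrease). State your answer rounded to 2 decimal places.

$207.81 billion

Before: m₁ = 1 / (0.28) ≈ 3.57143, MB₁ = 31.16, so M₁ = 3.57143 × 31.16 ≈ 111.2858 billion.
After: m₂ = 1 / (0.11) ≈ 9.09091, MB₂ = 31.16 + 3.94 = 35.1, so M₂ = 9.09091 × 35.1 ≈ 319.0909 billion.
ΔM = M₂ − M₁ = 319.0909 − 111.2858 = 207.8051 billion.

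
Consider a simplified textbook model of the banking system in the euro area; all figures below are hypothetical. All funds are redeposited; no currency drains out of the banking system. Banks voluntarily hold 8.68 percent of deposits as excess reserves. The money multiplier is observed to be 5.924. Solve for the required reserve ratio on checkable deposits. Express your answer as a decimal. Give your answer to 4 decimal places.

Using m = 5.924. Since m = (1 + c)/(c + rr + e), the denominator satisfies c + rr + e = (1 + c)/m = (1 + 0) / 5.924 ≈ 0.168805.
With c = 0 and e = 0.0868, the required reserve ratio on checkable deposits is 0.168805 − 0 − 0.0868 = 0.082005.

0.0820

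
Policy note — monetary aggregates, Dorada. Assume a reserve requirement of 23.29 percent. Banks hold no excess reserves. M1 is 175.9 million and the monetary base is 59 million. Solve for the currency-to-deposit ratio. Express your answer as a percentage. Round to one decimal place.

15.4%

Using m = M/MB = 175.9/59 ≈ 2.981356. From m = (1 + c)/(c + rr + e), rearranging gives 1 + c = m·(c + rr + e), so c·(1 − m) = m·(rr + e) − 1.
Hence c = [m·(rr + e) − 1]/(1 − m) = [2.981356 × (0.2329 + 0) − 1] / (1 − 2.981356) ≈ 0.154259.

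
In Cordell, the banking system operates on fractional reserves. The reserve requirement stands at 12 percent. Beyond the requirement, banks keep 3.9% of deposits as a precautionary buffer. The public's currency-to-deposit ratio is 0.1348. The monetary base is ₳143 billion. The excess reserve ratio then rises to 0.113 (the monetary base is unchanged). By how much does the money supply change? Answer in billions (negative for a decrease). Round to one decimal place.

Initially m₁ = (1 + 0.1348) / (0.12 + 0.039 + 0.1348) ≈ 3.86249, so M₁ = 3.86249 × 143 ≈ 552.3361 billion.
After the change m₂ = (1 + 0.1348) / (0.12 + 0.113 + 0.1348) ≈ 3.08537, so M₂ = 3.08537 × 143 ≈ 441.2079 billion.
ΔM = M₂ − M₁ = 441.2079 − 552.3361 = -111.1282 billion.

-111.1 billion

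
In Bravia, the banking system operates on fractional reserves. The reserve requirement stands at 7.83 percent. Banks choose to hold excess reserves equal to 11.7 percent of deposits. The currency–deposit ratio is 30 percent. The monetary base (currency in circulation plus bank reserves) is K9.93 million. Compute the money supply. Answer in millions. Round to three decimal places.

K26.063 million

The money multiplier is m = (1 + c) / (rr + e + c) = (1 + 0.3) / (0.0783 + 0.117 + 0.3) ≈ 2.62467.
So M = m × MB = 2.62467 × 9.93 ≈ 26.063 million.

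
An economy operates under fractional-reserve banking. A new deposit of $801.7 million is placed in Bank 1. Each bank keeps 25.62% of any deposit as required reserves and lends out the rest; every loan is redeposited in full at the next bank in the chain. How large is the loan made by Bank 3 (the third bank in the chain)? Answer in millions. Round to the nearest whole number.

Each bank lends a fraction (1 − rr) = 0.7438 of the deposit it receives, so Bank 3 receives 801.7·0.7438^2 and lends 801.7·0.7438^3 ≈ 329.8985 million.

$330 million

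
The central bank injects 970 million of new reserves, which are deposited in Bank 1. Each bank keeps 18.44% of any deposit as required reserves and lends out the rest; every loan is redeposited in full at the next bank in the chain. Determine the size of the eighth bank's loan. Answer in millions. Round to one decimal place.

Each bank lends a fraction (1 − rr) = 0.8156 of the deposit it receives, so Bank 8 receives 970·0.8156^7 and lends 970·0.8156^8 ≈ 189.9282 million.

189.9 million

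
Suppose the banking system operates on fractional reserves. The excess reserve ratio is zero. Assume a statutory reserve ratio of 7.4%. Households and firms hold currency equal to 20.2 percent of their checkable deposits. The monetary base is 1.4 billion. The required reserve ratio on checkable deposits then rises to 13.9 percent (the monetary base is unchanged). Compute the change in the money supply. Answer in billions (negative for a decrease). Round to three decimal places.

Initially m₁ = (1 + 0.202) / (0.074 + 0.202) ≈ 4.35507, so M₁ = 4.35507 × 1.4 ≈ 6.0971 billion.
After the change m₂ = (1 + 0.202) / (0.139 + 0.202) ≈ 3.52493, so M₂ = 3.52493 × 1.4 ≈ 4.9349 billion.
ΔM = M₂ − M₁ = 4.9349 − 6.0971 = -1.1622 billion.

-1.162 billion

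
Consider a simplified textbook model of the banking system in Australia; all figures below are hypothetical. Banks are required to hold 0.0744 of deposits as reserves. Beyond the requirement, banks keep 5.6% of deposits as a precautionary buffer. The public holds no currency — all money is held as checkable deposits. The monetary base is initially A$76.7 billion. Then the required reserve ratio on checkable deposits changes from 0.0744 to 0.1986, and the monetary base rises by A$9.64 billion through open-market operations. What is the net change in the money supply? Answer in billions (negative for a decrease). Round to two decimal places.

Before: m₁ = 1 / (0.0744 + 0.056) ≈ 7.66871, MB₁ = 76.7, so M₁ = 7.66871 × 76.7 ≈ 588.1901 billion.
After: m₂ = 1 / (0.1986 + 0.056) ≈ 3.92773, MB₂ = 76.7 + 9.64 = 86.34, so M₂ = 3.92773 × 86.34 ≈ 339.1202 billion.
ΔM = M₂ − M₁ = 339.1202 − 588.1901 = -249.0699 billion.

-249.07 billion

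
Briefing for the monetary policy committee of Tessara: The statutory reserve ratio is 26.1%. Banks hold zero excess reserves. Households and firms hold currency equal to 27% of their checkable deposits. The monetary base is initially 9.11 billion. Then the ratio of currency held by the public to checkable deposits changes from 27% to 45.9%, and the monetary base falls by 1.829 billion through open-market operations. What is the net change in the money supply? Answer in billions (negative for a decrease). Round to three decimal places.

-7.034 billion

Before: m₁ = (1 + 0.27) / (0.261 + 0.27) ≈ 2.39171, MB₁ = 9.11, so M₁ = 2.39171 × 9.11 ≈ 21.7885 billion.
After: m₂ = (1 + 0.459) / (0.261 + 0.459) ≈ 2.02639, MB₂ = 9.11 − 1.829 = 7.281, so M₂ = 2.02639 × 7.281 ≈ 14.7541 billion.
ΔM = M₂ − M₁ = 14.7541 − 21.7885 = -7.0344 billion.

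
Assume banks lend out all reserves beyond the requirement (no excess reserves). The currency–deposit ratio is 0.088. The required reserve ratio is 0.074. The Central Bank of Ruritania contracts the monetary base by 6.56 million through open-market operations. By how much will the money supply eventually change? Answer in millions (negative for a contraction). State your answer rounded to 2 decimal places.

-44.06 million

The money multiplier is m = (1 + c) / (rr + c) = (1 + 0.088) / (0.074 + 0.088) ≈ 6.7160.
The sale removes 6.56 million of base, so ΔM = m × ΔMB = 6.7160 × (−6.56) ≈ -44.057 million.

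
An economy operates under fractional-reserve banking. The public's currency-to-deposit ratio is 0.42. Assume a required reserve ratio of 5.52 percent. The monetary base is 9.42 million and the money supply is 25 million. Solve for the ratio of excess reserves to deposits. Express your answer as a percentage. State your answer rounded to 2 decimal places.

5.99%

Using m = M/MB = 25/9.42 ≈ 2.653928. Since m = (1 + c)/(c + rr + e), the denominator satisfies c + rr + e = (1 + c)/m = (1 + 0.42) / 2.653928 ≈ 0.535056.
With c = 0.42 and rr = 0.0552, the ratio of excess reserves to deposits is 0.535056 − 0.42 − 0.0552 = 0.059856.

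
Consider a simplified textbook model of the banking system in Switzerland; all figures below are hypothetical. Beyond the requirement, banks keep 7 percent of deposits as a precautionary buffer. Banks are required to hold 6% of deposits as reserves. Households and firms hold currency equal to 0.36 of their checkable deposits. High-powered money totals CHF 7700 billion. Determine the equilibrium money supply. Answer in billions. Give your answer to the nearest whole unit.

CHF 21371 billion

The money multiplier is m = (1 + c) / (rr + e + c) = (1 + 0.36) / (0.06 + 0.07 + 0.36) ≈ 2.77551.
So M = m × MB = 2.77551 × 7700 = 21371.427 billion.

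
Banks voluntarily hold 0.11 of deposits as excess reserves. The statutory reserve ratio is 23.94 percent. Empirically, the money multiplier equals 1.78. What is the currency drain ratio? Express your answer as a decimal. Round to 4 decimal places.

Using m = 1.78. From m = (1 + c)/(c + rr + e), rearranging gives 1 + c = m·(c + rr + e), so c·(1 − m) = m·(rr + e) − 1.
Hence c = [m·(rr + e) − 1]/(1 − m) = [1.78 × (0.2394 + 0.11) − 1] / (1 − 1.78) ≈ 0.484703.

0.4847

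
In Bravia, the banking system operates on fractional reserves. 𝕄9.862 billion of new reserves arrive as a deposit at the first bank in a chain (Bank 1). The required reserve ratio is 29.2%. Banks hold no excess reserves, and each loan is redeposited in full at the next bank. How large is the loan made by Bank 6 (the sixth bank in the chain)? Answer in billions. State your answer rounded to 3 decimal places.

Each bank lends a fraction (1 − rr) = 0.7080 of the deposit it receives, so Bank 6 receives 9.862·0.7080^5 and lends 9.862·0.7080^6 ≈ 1.2421 billion.

𝕄1.242 billion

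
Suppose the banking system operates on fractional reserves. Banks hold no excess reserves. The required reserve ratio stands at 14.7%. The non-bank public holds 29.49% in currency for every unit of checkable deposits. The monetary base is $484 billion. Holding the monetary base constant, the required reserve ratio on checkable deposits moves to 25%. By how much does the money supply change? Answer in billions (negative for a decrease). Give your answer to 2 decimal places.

Initially m₁ = (1 + 0.2949) / (0.147 + 0.2949) ≈ 2.930301, so M₁ = 2.930301 × 484 ≈ 1418.2657 billion.
After the change m₂ = (1 + 0.2949) / (0.25 + 0.2949) ≈ 2.376399, so M₂ = 2.376399 × 484 ≈ 1150.1771 billion.
ΔM = M₂ − M₁ = 1150.1771 − 1418.2657 = -268.0886 billion.

-268.09 billion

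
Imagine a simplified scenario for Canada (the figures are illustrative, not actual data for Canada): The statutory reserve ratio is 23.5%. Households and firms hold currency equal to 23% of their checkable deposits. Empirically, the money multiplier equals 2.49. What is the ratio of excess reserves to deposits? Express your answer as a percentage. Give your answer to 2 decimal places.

2.90%

Using m = 2.49. Since m = (1 + c)/(c + rr + e), the denominator satisfies c + rr + e = (1 + c)/m = (1 + 0.23) / 2.49 ≈ 0.493976.
With c = 0.23 and rr = 0.235, the ratio of excess reserves to deposits is 0.493976 − 0.23 − 0.235 = 0.028976.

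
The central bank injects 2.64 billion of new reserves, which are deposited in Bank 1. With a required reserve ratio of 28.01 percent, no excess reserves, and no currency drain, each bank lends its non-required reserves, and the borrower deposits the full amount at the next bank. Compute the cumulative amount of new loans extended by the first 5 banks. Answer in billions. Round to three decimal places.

5.473 billion

Bank i lends (1 − rr)^i of the original deposit: Bank 1 lends 2.64·0.7199 ≈ 1.9005, Bank 2 lends 2.64·0.7199² ≈ 1.3682, and so on.
Summing a geometric series: total = 2.64·[0.7199·(1 − 0.7199^5) / (1 − 0.7199)] ≈ 5.4732 billion.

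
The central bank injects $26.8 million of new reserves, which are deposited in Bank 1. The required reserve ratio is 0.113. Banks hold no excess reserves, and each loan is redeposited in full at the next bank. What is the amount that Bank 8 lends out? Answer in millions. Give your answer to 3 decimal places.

Each bank lends a fraction (1 − rr) = 0.8870 of the deposit it receives, so Bank 8 receives 26.8·0.8870^7 and lends 26.8·0.8870^8 ≈ 10.2689 million.

$10.269 million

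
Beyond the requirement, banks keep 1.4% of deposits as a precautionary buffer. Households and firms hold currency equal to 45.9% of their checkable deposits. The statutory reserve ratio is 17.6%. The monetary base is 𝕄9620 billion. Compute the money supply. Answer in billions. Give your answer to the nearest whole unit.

𝕄21626 billion

The money multiplier is m = (1 + c) / (rr + e + c) = (1 + 0.459) / (0.176 + 0.014 + 0.459) ≈ 2.24807.
So M = m × MB = 2.24807 × 9620 = 21626.4334 billion.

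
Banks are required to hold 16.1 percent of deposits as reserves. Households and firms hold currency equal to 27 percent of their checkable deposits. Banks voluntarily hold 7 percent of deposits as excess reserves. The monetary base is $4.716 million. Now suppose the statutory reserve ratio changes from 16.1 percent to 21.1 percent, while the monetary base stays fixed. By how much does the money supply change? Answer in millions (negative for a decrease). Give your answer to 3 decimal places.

Initially m₁ = (1 + 0.27) / (0.161 + 0.07 + 0.27) ≈ 2.53493, so M₁ = 2.53493 × 4.716 ≈ 11.9547 million.
After the change m₂ = (1 + 0.27) / (0.211 + 0.07 + 0.27) ≈ 2.30490, so M₂ = 2.30490 × 4.716 ≈ 10.8699 million.
ΔM = M₂ − M₁ = 10.8699 − 11.9547 = -1.0848 million.

-1.085 million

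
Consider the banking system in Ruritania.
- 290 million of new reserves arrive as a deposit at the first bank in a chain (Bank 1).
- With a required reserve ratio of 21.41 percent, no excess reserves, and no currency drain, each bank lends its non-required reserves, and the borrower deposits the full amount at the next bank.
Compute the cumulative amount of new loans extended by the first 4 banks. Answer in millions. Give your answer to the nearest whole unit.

658 million

Bank i lends (1 − rr)^i of the original deposit: Bank 1 lends 290·0.7859 = 227.9110, Bank 2 lends 290·0.7859² ≈ 179.1153, and so on.
Summing a geometric series: total = 290·[0.7859·(1 − 0.7859^4) / (1 − 0.7859)] ≈ 658.4215 million.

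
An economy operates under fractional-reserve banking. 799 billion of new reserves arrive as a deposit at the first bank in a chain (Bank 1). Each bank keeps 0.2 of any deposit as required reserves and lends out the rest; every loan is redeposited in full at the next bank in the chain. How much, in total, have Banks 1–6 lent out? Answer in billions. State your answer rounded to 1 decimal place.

2358.2 billion

Bank i lends (1 − rr)^i of the original deposit: Bank 1 lends 799·0.8000 = 639.2000, Bank 2 lends 799·0.8000² = 511.3600, and so on.
Summing a geometric series: total = 799·[0.8000·(1 − 0.8000^6) / (1 − 0.8000)] ≈ 2358.1878 billion.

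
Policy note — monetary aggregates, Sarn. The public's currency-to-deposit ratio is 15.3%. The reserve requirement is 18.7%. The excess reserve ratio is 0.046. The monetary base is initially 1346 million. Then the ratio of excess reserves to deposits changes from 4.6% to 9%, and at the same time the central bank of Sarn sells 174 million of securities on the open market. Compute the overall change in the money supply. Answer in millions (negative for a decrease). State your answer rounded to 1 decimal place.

-878.0 million

Before: m₁ = (1 + 0.153) / (0.187 + 0.046 + 0.153) ≈ 2.987047, MB₁ = 1346, so M₁ = 2.987047 × 1346 ≈ 4020.5653 million.
After: m₂ = (1 + 0.153) / (0.187 + 0.09 + 0.153) ≈ 2.681395, MB₂ = 1346 − 174 = 1172, so M₂ = 2.681395 × 1172 ≈ 3142.5949 million.
ΔM = M₂ − M₁ = 3142.5949 − 4020.5653 = -877.9704 million.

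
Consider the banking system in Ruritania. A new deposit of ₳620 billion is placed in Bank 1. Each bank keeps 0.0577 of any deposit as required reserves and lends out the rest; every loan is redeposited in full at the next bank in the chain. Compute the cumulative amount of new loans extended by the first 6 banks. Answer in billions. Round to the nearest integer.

₳3037 billion

Bank i lends (1 − rr)^i of the original deposit: Bank 1 lends 620·0.9423 = 584.2260, Bank 2 lends 620·0.9423² ≈ 550.5162, and so on.
Summing a geometric series: total = 620·[0.9423·(1 − 0.9423^6) / (1 − 0.9423)] ≈ 3036.9646 billion.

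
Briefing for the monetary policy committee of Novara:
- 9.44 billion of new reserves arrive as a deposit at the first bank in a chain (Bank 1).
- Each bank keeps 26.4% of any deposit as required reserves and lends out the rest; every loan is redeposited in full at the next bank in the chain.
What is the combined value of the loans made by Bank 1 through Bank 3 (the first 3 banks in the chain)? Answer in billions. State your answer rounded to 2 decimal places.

Bank i lends (1 − rr)^i of the original deposit: Bank 1 lends 9.44·0.7360 ≈ 6.9478, Bank 2 lends 9.44·0.7360² ≈ 5.1136, and so on.
Summing a geometric series: total = 9.44·[0.7360·(1 − 0.7360^3) / (1 − 0.7360)] ≈ 15.8251 billion.

15.83 billion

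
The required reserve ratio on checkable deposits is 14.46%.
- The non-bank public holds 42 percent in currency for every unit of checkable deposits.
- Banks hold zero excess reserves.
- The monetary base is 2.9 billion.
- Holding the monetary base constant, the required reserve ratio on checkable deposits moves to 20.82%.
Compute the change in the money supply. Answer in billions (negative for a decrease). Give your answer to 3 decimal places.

Initially m₁ = (1 + 0.42) / (0.1446 + 0.42) ≈ 2.51505, so M₁ = 2.51505 × 2.9 ≈ 7.2936 billion.
After the change m₂ = (1 + 0.42) / (0.2082 + 0.42) ≈ 2.26043, so M₂ = 2.26043 × 2.9 ≈ 6.5552 billion.
ΔM = M₂ − M₁ = 6.5552 − 7.2936 = -0.7384 billion.

-0.738 billion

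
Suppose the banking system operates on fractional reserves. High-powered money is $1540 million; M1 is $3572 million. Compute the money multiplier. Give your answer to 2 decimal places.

2.32

The money multiplier is m = M / MB = 3572 / 1540 ≈ 2.31948.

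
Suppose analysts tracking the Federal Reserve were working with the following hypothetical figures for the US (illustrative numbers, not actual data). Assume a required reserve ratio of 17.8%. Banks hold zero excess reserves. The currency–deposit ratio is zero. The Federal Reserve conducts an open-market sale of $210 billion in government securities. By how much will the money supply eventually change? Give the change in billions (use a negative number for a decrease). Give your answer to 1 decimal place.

The simple money multiplier is m = 1/rr = 1/0.178 ≈ 5.61798.
An open-market sale reduces the monetary base by 210 billion, so ΔM = m × ΔMB = 5.61798 × (−210) = -1179.7758 billion.

-1179.8 billion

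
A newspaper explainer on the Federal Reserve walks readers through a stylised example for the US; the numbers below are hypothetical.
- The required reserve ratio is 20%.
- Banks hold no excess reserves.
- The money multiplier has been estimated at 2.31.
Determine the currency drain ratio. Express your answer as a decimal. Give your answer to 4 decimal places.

0.4107

Using m = 2.31. From m = (1 + c)/(c + rr + e), rearranging gives 1 + c = m·(c + rr + e), so c·(1 − m) = m·(rr + e) − 1.
Hence c = [m·(rr + e) − 1]/(1 − m) = [2.31 × (0.2 + 0) − 1] / (1 − 2.31) ≈ 0.410687.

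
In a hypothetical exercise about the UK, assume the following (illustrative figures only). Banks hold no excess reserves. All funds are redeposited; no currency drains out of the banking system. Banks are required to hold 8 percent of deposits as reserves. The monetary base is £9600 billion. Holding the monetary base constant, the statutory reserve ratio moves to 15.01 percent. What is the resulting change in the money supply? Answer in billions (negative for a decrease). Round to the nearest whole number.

-56043 billion

Initially m₁ = 1 / (0.08) = 12.5, so M₁ = 12.5 × 9600 = 120000 billion.
After the change m₂ = 1 / (0.1501) ≈ 6.66223, so M₂ = 6.66223 × 9600 = 63957.408 billion.
ΔM = M₂ − M₁ = 63957.408 − 120000 = -56042.592 billion.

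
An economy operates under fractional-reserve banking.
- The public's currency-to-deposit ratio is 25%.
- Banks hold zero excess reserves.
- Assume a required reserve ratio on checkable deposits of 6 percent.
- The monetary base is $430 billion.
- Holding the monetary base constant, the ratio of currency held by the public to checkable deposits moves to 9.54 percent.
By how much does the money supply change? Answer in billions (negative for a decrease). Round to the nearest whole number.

$1297 billion

Initially m₁ = (1 + 0.25) / (0.06 + 0.25) ≈ 4.0323, so M₁ = 4.0323 × 430 = 1733.889 billion.
After the change m₂ = (1 + 0.0954) / (0.06 + 0.0954) ≈ 7.0489, so M₂ = 7.0489 × 430 = 3031.027 billion.
ΔM = M₂ − M₁ = 3031.027 − 1733.889 = 1297.138 billion.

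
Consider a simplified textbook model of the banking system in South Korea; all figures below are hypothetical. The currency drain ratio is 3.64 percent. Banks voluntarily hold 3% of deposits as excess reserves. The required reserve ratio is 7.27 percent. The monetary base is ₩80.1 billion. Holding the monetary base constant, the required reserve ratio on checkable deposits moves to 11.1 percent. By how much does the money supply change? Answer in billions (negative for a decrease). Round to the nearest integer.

-129 billion

Initially m₁ = (1 + 0.0364) / (0.0727 + 0.03 + 0.0364) ≈ 7.4508, so M₁ = 7.4508 × 80.1 ≈ 596.8091 billion.
After the change m₂ = (1 + 0.0364) / (0.111 + 0.03 + 0.0364) ≈ 5.8422, so M₂ = 5.8422 × 80.1 ≈ 467.9602 billion.
ΔM = M₂ − M₁ = 467.9602 − 596.8091 = -128.8489 billion.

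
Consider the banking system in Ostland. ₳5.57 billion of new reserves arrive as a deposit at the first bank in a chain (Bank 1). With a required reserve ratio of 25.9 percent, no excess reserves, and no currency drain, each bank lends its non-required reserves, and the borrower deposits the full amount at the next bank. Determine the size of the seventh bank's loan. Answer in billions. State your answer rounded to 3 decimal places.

₳0.683 billion

Each bank lends a fraction (1 − rr) = 0.7410 of the deposit it receives, so Bank 7 receives 5.57·0.7410^6 and lends 5.57·0.7410^7 ≈ 0.6833 billion.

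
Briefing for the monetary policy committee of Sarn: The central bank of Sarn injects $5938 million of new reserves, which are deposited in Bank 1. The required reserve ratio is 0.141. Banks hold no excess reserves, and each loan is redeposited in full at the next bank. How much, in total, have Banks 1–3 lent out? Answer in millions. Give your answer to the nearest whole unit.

$13246 million

Bank i lends (1 − rr)^i of the original deposit: Bank 1 lends 5938·0.8590 = 5100.7420, Bank 2 lends 5938·0.8590² ≈ 4381.5374, and so on.
Summing a geometric series: total = 5938·[0.8590·(1 − 0.8590^3) / (1 − 0.8590)] ≈ 13246.0200 million.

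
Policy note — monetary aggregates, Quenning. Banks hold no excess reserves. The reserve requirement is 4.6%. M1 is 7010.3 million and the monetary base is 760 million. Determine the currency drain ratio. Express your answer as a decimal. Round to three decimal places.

0.070

Using m = M/MB = 7010.3/760 ≈ 9.224079. From m = (1 + c)/(c + rr + e), rearranging gives 1 + c = m·(c + rr + e), so c·(1 − m) = m·(rr + e) − 1.
Hence c = [m·(rr + e) − 1]/(1 − m) = [9.224079 × (0.046 + 0) − 1] / (1 − 9.224079) ≈ 0.070001.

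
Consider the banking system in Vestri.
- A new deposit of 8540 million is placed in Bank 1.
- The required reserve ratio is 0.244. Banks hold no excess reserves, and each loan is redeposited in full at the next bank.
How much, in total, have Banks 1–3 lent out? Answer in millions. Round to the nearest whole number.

Bank i lends (1 − rr)^i of the original deposit: Bank 1 lends 8540·0.7560 = 6456.2400, Bank 2 lends 8540·0.7560² ≈ 4880.9174, and so on.
Summing a geometric series: total = 8540·[0.7560·(1 − 0.7560^3) / (1 − 0.7560)] ≈ 15027.1310 million.

15027 million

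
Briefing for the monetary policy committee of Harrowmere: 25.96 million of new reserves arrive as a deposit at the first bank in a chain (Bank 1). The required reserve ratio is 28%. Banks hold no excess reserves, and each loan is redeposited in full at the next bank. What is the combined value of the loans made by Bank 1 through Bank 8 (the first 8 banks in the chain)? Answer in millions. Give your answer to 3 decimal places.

Bank i lends (1 − rr)^i of the original deposit: Bank 1 lends 25.96·0.7200 = 18.6912, Bank 2 lends 25.96·0.7200² ≈ 13.4577, and so on.
Summing a geometric series: total = 25.96·[0.7200·(1 − 0.7200^8) / (1 − 0.7200)] ≈ 61.9333 million.

61.933 million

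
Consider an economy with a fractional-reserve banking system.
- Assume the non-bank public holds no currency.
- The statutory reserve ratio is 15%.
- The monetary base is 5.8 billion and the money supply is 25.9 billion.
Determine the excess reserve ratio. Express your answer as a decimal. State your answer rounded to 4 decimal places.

Using m = M/MB = 25.9/5.8 ≈ 4.465517. Since m = (1 + c)/(c + rr + e), the denominator satisfies c + rr + e = (1 + c)/m = (1 + 0) / 4.465517 ≈ 0.223938.
With c = 0 and rr = 0.15, the excess reserve ratio is 0.223938 − 0 − 0.15 = 0.073938.

0.0739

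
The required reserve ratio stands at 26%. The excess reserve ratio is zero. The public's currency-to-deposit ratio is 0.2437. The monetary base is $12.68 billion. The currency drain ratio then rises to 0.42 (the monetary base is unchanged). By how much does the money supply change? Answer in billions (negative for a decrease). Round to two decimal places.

Initially m₁ = (1 + 0.2437) / (0.26 + 0.2437) ≈ 2.46913, so M₁ = 2.46913 × 12.68 ≈ 31.3086 billion.
After the change m₂ = (1 + 0.42) / (0.26 + 0.42) ≈ 2.08824, so M₂ = 2.08824 × 12.68 ≈ 26.4789 billion.
ΔM = M₂ − M₁ = 26.4789 − 31.3086 = -4.8297 billion.

-4.83 billion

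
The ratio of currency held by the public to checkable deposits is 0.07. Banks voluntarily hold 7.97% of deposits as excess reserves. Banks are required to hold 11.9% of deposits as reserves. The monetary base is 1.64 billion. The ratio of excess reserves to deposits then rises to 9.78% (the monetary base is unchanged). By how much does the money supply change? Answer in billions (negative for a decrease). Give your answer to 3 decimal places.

-0.412 billion

Initially m₁ = (1 + 0.07) / (0.119 + 0.0797 + 0.07) ≈ 3.98214, so M₁ = 3.98214 × 1.64 ≈ 6.5307 billion.
After the change m₂ = (1 + 0.07) / (0.119 + 0.0978 + 0.07) ≈ 3.73082, so M₂ = 3.73082 × 1.64 ≈ 6.1185 billion.
ΔM = M₂ − M₁ = 6.1185 − 6.5307 = -0.4122 billion.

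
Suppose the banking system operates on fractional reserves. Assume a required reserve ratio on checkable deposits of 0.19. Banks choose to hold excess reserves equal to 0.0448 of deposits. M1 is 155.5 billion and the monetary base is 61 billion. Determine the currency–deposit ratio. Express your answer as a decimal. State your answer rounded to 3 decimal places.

0.259

Using m = M/MB = 155.5/61 ≈ 2.549180. From m = (1 + c)/(c + rr + e), rearranging gives 1 + c = m·(c + rr + e), so c·(1 − m) = m·(rr + e) − 1.
Hence c = [m·(rr + e) − 1]/(1 − m) = [2.549180 × (0.19 + 0.0448) − 1] / (1 − 2.549180) ≈ 0.259139.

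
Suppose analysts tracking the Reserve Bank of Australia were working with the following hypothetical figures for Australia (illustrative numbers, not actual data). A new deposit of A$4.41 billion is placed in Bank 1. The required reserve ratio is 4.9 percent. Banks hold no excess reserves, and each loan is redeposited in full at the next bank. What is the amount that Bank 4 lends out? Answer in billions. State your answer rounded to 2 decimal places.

Each bank lends a fraction (1 − rr) = 0.9510 of the deposit it receives, so Bank 4 receives 4.41·0.9510^3 and lends 4.41·0.9510^4 ≈ 3.6071 billion.

A$3.61 billion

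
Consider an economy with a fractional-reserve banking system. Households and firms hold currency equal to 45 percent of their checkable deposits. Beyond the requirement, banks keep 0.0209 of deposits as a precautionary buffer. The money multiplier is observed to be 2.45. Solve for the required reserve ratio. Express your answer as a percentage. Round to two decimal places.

12.09%

Using m = 2.45. Since m = (1 + c)/(c + rr + e), the denominator satisfies c + rr + e = (1 + c)/m = (1 + 0.45) / 2.45 ≈ 0.591837.
With c = 0.45 and e = 0.0209, the required reserve ratio is 0.591837 − 0.45 − 0.0209 = 0.120937.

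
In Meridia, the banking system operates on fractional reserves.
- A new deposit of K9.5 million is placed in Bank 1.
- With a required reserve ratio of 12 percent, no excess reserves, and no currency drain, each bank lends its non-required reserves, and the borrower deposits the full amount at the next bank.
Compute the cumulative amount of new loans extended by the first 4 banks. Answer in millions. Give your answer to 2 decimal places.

K27.89 million

Bank i lends (1 − rr)^i of the original deposit: Bank 1 lends 9.5·0.8800 = 8.3600, Bank 2 lends 9.5·0.8800² = 7.3568, and so on.
Summing a geometric series: total = 9.5·[0.8800·(1 − 0.8800^4) / (1 − 0.8800)] ≈ 27.8879 million.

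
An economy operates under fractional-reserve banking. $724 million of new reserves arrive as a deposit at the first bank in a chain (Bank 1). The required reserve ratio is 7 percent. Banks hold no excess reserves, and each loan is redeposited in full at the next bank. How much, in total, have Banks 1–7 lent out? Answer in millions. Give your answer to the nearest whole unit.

Bank i lends (1 − rr)^i of the original deposit: Bank 1 lends 724·0.9300 = 673.3200, Bank 2 lends 724·0.9300² = 626.1876, and so on.
Summing a geometric series: total = 724·[0.9300·(1 − 0.9300^7) / (1 − 0.9300)] ≈ 3831.1824 million.

$3831 million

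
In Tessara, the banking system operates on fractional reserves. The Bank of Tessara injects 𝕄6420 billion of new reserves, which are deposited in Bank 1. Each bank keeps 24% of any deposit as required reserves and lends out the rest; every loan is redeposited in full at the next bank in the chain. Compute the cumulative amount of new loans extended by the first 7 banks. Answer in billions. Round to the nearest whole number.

Bank i lends (1 − rr)^i of the original deposit: Bank 1 lends 6420·0.7600 = 4879.2000, Bank 2 lends 6420·0.7600² = 3708.1920, and so on.
Summing a geometric series: total = 6420·[0.7600·(1 − 0.7600^7) / (1 − 0.7600)] ≈ 17352.6319 billion.

𝕄17353 billion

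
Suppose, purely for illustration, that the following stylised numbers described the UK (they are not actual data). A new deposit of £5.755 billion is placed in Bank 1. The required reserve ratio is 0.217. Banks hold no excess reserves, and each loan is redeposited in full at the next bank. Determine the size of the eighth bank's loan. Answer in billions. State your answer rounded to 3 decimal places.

Each bank lends a fraction (1 − rr) = 0.7830 of the deposit it receives, so Bank 8 receives 5.755·0.7830^7 and lends 5.755·0.7830^8 ≈ 0.8131 billion.

£0.813 billion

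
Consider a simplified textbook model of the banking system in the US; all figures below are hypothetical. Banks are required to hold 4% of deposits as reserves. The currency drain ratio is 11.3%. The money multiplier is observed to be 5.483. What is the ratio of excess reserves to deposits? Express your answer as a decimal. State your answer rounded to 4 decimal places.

Using m = 5.483. Since m = (1 + c)/(c + rr + e), the denominator satisfies c + rr + e = (1 + c)/m = (1 + 0.113) / 5.483 ≈ 0.202991.
With c = 0.113 and rr = 0.04, the ratio of excess reserves to deposits is 0.202991 − 0.113 − 0.04 = 0.049991.

0.0500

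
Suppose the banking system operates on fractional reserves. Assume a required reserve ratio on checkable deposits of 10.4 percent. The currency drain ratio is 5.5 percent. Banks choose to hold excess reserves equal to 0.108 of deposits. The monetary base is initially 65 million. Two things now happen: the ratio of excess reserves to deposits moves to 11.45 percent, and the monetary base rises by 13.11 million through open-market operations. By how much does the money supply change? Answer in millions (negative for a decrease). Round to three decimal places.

Before: m₁ = (1 + 0.055) / (0.104 + 0.108 + 0.055) ≈ 3.951311, MB₁ = 65, so M₁ = 3.951311 × 65 ≈ 256.8352 million.
After: m₂ = (1 + 0.055) / (0.104 + 0.1145 + 0.055) ≈ 3.857404, MB₂ = 65 + 13.11 = 78.11, so M₂ = 3.857404 × 78.11 ≈ 301.3018 million.
ΔM = M₂ − M₁ = 301.3018 − 256.8352 = 44.4666 million.

44.467 million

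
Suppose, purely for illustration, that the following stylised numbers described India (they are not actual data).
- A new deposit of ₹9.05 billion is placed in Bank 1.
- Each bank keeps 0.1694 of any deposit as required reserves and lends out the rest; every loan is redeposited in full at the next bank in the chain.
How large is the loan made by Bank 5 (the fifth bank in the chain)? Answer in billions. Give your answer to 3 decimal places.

Each bank lends a fraction (1 − rr) = 0.8306 of the deposit it receives, so Bank 5 receives 9.05·0.8306^4 and lends 9.05·0.8306^5 ≈ 3.5777 billion.

₹3.578 billion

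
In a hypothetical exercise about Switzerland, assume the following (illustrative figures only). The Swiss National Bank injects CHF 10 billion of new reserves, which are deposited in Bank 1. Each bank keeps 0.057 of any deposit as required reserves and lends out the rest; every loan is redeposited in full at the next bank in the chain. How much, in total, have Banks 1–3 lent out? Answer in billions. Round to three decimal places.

Bank i lends (1 − rr)^i of the original deposit: Bank 1 lends 10·0.9430 = 9.4300, Bank 2 lends 10·0.9430² ≈ 8.8925, and so on.
Summing a geometric series: total = 10·[0.9430·(1 − 0.9430^3) / (1 − 0.9430)] ≈ 26.7081 billion.

CHF 26.708 billion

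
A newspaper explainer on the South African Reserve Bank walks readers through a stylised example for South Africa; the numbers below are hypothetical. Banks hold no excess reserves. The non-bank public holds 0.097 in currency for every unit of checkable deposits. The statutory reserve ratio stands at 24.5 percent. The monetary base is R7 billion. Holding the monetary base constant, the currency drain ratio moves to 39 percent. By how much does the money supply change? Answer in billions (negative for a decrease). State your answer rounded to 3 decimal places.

Initially m₁ = (1 + 0.097) / (0.245 + 0.097) ≈ 3.20760, so M₁ = 3.20760 × 7 = 22.4532 billion.
After the change m₂ = (1 + 0.39) / (0.245 + 0.39) ≈ 2.18898, so M₂ = 2.18898 × 7 ≈ 15.3229 billion.
ΔM = M₂ − M₁ = 15.3229 − 22.4532 = -7.1303 billion.

-7.130 billion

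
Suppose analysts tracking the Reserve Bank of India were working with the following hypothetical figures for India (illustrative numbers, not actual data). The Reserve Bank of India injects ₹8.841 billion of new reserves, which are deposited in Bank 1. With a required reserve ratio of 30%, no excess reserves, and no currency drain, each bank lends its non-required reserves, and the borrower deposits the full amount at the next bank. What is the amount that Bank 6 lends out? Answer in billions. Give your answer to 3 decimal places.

₹1.040 billion

Each bank lends a fraction (1 − rr) = 0.7000 of the deposit it receives, so Bank 6 receives 8.841·0.7000^5 and lends 8.841·0.7000^6 ≈ 1.0401 billion.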